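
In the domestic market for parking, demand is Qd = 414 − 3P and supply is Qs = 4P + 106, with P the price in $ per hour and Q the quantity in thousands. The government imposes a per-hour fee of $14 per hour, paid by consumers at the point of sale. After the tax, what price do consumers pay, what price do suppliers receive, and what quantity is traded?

Consumers pay $52; suppliers receive $38; quantity = 258.

Without the tax, 414 − 3P = 4P + 106 gives 7P = 308, so P* = $44 and Q* = 282.
With the tax collected from consumers, demand (in seller-price terms) shifts: Qd = 414 − 3(P + 14).
Solving gives Q = 258 with consumers paying $52 and suppliers receiving $38 (the $14 wedge).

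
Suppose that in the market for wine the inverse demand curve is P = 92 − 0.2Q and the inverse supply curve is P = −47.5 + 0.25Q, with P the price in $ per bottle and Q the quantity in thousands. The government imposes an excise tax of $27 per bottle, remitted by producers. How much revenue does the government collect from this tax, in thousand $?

Tax revenue = $6750 thousand.

Inverting to Q(P) form: Qd = 460 − 5P; Qs = 4P + 190.
Before the tax: set 460 − 5P = 4P + 190 → P* = $30, Q* = 310.
With the tax collected from producers, supply shifts: Qs = 4(P − 27) + 190.
New equilibrium: consumers pay $42, producers receive $15, Q = 250. (Wedge: Pb − Ps = 27.)
Revenue = t · Q = 27 · 250 = $6750.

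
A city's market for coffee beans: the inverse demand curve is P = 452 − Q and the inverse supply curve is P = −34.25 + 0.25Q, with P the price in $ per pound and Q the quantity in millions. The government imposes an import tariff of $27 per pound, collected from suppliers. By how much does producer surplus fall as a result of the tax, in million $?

Producer surplus falls by $2042.28 million.

Rewrite in direct form: Qd = 452 − P and Qs = 4P + 137.
Without the tax, 452 − P = 4P + 137 gives 5P = 315, so P* = $63 and Q* = 389.
With the tax collected from suppliers, supply shifts: Qs = 4(P − 27) + 137.
New equilibrium: buyers pay $84.6, suppliers receive $57.6, Q = 367.4. (Wedge: Pb − Ps = 27.)
ΔPS is the trapezoid between Q = 367.4 and Q = 389 of height $5.4: ½ · (389 + 367.4) · 5.4 = $2042.28.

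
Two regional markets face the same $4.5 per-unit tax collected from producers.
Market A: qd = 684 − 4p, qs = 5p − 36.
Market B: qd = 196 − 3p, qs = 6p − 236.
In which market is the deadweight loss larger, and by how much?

Market A, by $2.25.

Market A: pre-tax p* = $80, q* = 364; post-tax q = 354; deadweight loss = $22.5.
Market B: pre-tax p* = $48, q* = 52; post-tax q = 43; deadweight loss = $20.25.
Difference: $22.5 vs $20.25 → market A is larger by $2.25.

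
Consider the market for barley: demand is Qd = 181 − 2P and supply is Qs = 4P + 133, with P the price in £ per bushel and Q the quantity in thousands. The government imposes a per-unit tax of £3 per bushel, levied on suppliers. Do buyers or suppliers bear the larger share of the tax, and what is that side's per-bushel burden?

Before the tax: set 181 − 2P = 4P + 133 → P* = £8, Q* = 165.
With the tax collected from suppliers, supply shifts: Qs = 4(P − 3) + 133.
Solving gives Q = 161 with buyers paying £10 and suppliers receiving £7 (the £3 wedge).
Per-bushel burden: buyers £2, suppliers £1.
Buyers take the larger share because demand is less price-elastic here (demand slope 2 vs supply slope 4).
The less price-elastic side of the market bears the larger share of a per-unit tax.

Buyers bear the larger share: £2 per bushel.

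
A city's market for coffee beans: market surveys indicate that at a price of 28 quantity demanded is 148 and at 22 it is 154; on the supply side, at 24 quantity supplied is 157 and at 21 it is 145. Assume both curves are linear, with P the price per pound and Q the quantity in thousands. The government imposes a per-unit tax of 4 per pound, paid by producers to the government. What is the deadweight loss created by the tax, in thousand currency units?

Deadweight loss = 6.4 thousand.

Demand slope: (154 − 148)/(22 − 28) = -1, so Qd = 176 − P.
Supply slope: (145 − 157)/(21 − 24) = 4, so Qs = 4P + 61.
Without the tax, 176 − P = 4P + 61 gives 5P = 115, so P* = 23 and Q* = 153.
With the tax collected from producers, supply shifts: Qs = 4(P − 4) + 61.
New equilibrium: consumers pay 26.2, producers receive 22.2, Q = 149.8. (Wedge: Pb − Ps = 4.)
Quantity falls by |ΔQ| = |153 − 149.8| = 3.2.
DWL = ½ · t · |ΔQ| = ½ · 4 · 3.2 = 6.4.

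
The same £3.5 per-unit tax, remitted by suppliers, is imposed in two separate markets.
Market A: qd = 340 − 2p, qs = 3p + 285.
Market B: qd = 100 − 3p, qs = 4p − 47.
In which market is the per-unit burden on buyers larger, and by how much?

Market A: pre-tax p* = £11, q* = 318; post-tax q = 313.8; per-unit burden on buyers = £2.1.
Market B: pre-tax p* = £21, q* = 37; post-tax q = 31; per-unit burden on buyers = £2.
Difference: £2.1 vs £2 → market A is larger by £0.1.

Market A, by £0.1.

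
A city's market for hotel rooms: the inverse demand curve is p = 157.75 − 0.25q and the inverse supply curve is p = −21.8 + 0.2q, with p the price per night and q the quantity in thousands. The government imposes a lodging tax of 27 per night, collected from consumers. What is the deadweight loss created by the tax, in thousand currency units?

Deadweight loss = 810 thousand.

Rewrite in direct form: qd = 631 − 4p and qs = 5p + 109.
Before the tax: set 631 − 4p = 5p + 109 → p* = 58, q* = 399.
With the tax collected from consumers, demand (in seller-price terms) shifts: qd = 631 − 4(p + 27).
New equilibrium: consumers pay 73, sellers receive 46, q = 339. (Wedge: pb − ps = 27.)
Quantity falls by |ΔQ| = |399 − 339| = 60.
DWL = ½ · t · |ΔQ| = ½ · 27 · 60 = 810.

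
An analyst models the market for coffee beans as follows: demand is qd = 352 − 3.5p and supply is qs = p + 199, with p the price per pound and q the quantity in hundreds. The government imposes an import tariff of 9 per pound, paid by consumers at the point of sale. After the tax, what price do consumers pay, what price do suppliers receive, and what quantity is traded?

Before the tax: set 352 − 3.5p = p + 199 → p* = 34, q* = 233.
With the tax collected from consumers, demand (in seller-price terms) shifts: qd = 352 − 3.5(p + 9).
Solving gives q = 226 with consumers paying 36 and suppliers receiving 27 (the 9 wedge).

Consumers pay 36; suppliers receive 27; quantity = 226.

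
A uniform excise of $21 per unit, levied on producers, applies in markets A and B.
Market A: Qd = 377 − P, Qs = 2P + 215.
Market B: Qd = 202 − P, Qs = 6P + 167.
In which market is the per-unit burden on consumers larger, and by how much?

Market A: pre-tax P* = $54, Q* = 323; post-tax Q = 309; per-unit burden on consumers = $14.
Market B: pre-tax P* = $5, Q* = 197; post-tax Q = 179; per-unit burden on consumers = $18.
Difference: $14 vs $18 → market B is larger by $4.

Market B, by $4.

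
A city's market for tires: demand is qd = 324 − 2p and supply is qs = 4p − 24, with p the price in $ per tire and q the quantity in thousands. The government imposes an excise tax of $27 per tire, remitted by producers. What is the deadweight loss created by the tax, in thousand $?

Without the tax, 324 − 2p = 4p − 24 gives 6p = 348, so p* = $58 and q* = 208.
With the tax collected from producers, supply shifts: qs = 4(p − 27) − 24.
New equilibrium: buyers pay $76, producers receive $49, q = 172. (Wedge: pb − ps = 27.)
Quantity falls by |ΔQ| = |208 − 172| = 36.
DWL = ½ · t · |ΔQ| = ½ · 27 · 36 = $486.

Deadweight loss = $486 thousand.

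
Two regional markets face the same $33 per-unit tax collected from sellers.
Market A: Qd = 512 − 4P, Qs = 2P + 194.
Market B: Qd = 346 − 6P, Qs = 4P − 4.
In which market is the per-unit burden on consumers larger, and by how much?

Market A: pre-tax P* = $53, Q* = 300; post-tax Q = 256; per-unit burden on consumers = $11.
Market B: pre-tax P* = $35, Q* = 136; post-tax Q = 56.8; per-unit burden on consumers = $13.2.
Difference: $11 vs $13.2 → market B is larger by $2.2.

Market B, by $2.2.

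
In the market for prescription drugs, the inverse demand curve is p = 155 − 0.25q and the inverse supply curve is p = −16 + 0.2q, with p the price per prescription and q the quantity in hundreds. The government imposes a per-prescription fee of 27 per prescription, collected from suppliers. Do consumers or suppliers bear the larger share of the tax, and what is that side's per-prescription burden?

Consumers bear the larger share: 15 per prescription.

Inverting to q(p) form: qd = 620 − 4p; qs = 5p + 80.
Without the tax, 620 − 4p = 5p + 80 gives 9p = 540, so p* = 60 and q* = 380.
With the tax collected from suppliers, supply shifts: qs = 5(p − 27) + 80.
New equilibrium: consumers pay 75, suppliers receive 48, q = 320. (Wedge: pb − ps = 27.)
Per-prescription burden: consumers 15, suppliers 12.
Consumers take the larger share because demand is less price-elastic here (demand slope 4 vs supply slope 5).
The less price-elastic side of the market bears the larger share of a per-unit tax.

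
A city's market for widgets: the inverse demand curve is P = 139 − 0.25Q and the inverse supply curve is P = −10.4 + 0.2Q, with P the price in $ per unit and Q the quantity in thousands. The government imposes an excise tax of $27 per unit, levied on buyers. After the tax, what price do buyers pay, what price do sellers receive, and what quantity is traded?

Inverting to Q(P) form: Qd = 556 − 4P; Qs = 5P + 52.
Before the tax: set 556 − 4P = 5P + 52 → P* = $56, Q* = 332.
With the tax collected from buyers, demand (in seller-price terms) shifts: Qd = 556 − 4(P + 27).
New equilibrium: buyers pay $71, sellers receive $44, Q = 272. (Wedge: Pb − Ps = 27.)

Buyers pay $71; sellers receive $44; quantity = 272.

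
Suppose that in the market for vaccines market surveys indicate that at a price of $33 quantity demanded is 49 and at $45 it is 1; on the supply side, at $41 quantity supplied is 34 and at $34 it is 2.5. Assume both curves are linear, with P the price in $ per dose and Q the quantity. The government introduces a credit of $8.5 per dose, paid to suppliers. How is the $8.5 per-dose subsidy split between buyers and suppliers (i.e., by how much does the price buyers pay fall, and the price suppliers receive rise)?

Buyers gain $4.5 per dose; suppliers gain $4 per dose.

Demand slope: (1 − 49)/(45 − 33) = -4, so Qd = 181 − 4P.
Supply slope: (2.5 − 34)/(34 − 41) = 4.5, so Qs = 4.5P − 150.5.
Without the subsidy, 181 − 4P = 4.5P − 150.5 gives 8.5P = 331.5, so P* = $39 and Q* = 25.
With a per-unit subsidy paid to suppliers, each receives P + 8.5 per unit sold, so supply becomes Qs = 4.5(P + 8.5) − 150.5.
New equilibrium: buyers pay $34.5, suppliers receive $43, Q = 43. (Wedge: Pb − Ps = −8.5.)
Gain to buyers: $4.5; to suppliers: $4. (They sum to $8.5.)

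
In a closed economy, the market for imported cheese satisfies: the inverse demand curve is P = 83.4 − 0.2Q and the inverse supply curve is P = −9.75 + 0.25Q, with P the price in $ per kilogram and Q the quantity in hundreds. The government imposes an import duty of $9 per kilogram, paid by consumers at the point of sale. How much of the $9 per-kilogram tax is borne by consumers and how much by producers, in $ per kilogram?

Consumers bear $4 per kilogram; producers bear $5 per kilogram.

Inverting to Q(P) form: Qd = 417 − 5P; Qs = 4P + 39.
Before the tax: set 417 − 5P = 4P + 39 → P* = $42, Q* = 207.
With the tax collected from consumers, demand (in seller-price terms) shifts: Qd = 417 − 5(P + 9).
Solving gives Q = 187 with consumers paying $46 and producers receiving $37 (the $9 wedge).
Burden on consumers: $4; on producers: $5. (They sum to $9.)
The less price-elastic side of the market bears the larger share of a per-unit tax.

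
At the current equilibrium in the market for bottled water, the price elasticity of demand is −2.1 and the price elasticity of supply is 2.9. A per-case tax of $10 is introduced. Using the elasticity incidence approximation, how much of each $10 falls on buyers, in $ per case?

Incidence ratio: buyers' share ≈ εs / (εs + |εd|) = 2.9 / (2.9 + 2.1) = 0.58.
So buyers bear ≈ 0.58 × $10 = $5.8; producers bear $4.2.

Buyers bear ≈ $5.8 per case.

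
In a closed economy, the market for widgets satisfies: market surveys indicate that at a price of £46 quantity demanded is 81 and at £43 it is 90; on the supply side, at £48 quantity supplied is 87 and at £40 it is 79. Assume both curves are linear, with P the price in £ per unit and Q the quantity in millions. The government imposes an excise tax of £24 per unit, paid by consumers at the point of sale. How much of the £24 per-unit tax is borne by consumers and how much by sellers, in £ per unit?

Demand slope: (90 − 81)/(43 − 46) = -3, so Qd = 219 − 3P.
Supply slope: (79 − 87)/(40 − 48) = 1, so Qs = P + 39.
Without the tax, 219 − 3P = P + 39 gives 4P = 180, so P* = £45 and Q* = 84.
With the tax collected from consumers, demand (in seller-price terms) shifts: Qd = 219 − 3(P + 24).
Solving gives Q = 66 with consumers paying £51 and sellers receiving £27 (the £24 wedge).
Burden on consumers: £6; on sellers: £18. (They sum to £24.)

Consumers bear £6 per unit; sellers bear £18 per unit.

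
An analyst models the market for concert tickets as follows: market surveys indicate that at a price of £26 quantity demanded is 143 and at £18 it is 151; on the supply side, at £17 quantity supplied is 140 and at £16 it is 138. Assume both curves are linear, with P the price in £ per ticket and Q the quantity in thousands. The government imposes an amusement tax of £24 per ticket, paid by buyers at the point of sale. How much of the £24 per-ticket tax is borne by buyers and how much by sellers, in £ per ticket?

Demand slope: (151 − 143)/(18 − 26) = -1, so Qd = 169 − P.
Supply slope: (138 − 140)/(16 − 17) = 2, so Qs = 2P + 106.
Without the tax, 169 − P = 2P + 106 gives 3P = 63, so P* = £21 and Q* = 148.
With the tax collected from buyers, demand (in seller-price terms) shifts: Qd = 169 − (P + 24).
Solving gives Q = 132 with buyers paying £37 and sellers receiving £13 (the £24 wedge).
Burden on buyers: £16; on sellers: £8. (They sum to £24.)

Buyers bear £16 per ticket; sellers bear £8 per ticket.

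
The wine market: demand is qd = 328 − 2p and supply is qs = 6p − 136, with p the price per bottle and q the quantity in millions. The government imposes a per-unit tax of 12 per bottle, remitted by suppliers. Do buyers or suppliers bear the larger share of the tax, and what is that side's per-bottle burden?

Buyers bear the larger share: 9 per bottle.

Without the tax, 328 − 2p = 6p − 136 gives 8p = 464, so p* = 58 and q* = 212.
With the tax collected from suppliers, supply shifts: qs = 6(p − 12) − 136.
New equilibrium: buyers pay 67, suppliers receive 55, q = 194. (Wedge: pb − ps = 12.)
Per-bottle burden: buyers 9, suppliers 3.
Buyers take the larger share because demand is less price-elastic here (demand slope 2 vs supply slope 6).
The less price-elastic side of the market bears the larger share of a per-unit tax.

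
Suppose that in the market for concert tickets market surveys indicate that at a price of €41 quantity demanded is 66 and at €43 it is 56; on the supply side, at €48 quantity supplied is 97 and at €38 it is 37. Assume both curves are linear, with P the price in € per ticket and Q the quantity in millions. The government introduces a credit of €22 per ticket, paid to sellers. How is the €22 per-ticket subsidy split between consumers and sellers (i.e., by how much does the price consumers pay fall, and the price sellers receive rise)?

Consumers gain €12 per ticket; sellers gain €10 per ticket.

Demand slope: (56 − 66)/(43 − 41) = -5, so Qd = 271 − 5P.
Supply slope: (37 − 97)/(38 − 48) = 6, so Qs = 6P − 191.
Before the subsidy: set 271 − 5P = 6P − 191 → P* = €42, Q* = 61.
With a per-unit subsidy paid to sellers, each receives P + 22 per unit sold, so supply becomes Qs = 6(P + 22) − 191.
New equilibrium: consumers pay €30, sellers receive €52, Q = 121. (Wedge: Pb − Ps = −22.)
Gain to consumers: €12; to sellers: €10. (They sum to €22.)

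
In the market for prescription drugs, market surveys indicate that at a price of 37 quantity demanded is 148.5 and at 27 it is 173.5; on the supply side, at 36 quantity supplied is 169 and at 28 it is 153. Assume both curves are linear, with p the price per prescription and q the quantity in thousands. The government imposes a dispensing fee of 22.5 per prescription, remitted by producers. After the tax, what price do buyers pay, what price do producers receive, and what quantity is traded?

Demand slope: (173.5 − 148.5)/(27 − 37) = -2.5, so qd = 241 − 2.5p.
Supply slope: (153 − 169)/(28 − 36) = 2, so qs = 2p + 97.
Without the tax, 241 − 2.5p = 2p + 97 gives 4.5p = 144, so p* = 32 and q* = 161.
With the tax collected from producers, supply shifts: qs = 2(p − 22.5) + 97.
New equilibrium: buyers pay 42, producers receive 19.5, q = 136. (Wedge: pb − ps = 22.5.)

Buyers pay 42; producers receive 19.5; quantity = 136.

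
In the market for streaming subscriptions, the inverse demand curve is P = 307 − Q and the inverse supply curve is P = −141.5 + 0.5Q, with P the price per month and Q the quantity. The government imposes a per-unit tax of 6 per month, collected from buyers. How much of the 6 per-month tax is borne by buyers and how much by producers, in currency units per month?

Inverting to Q(P) form: Qd = 307 − P; Qs = 2P + 283.
Without the tax, 307 − P = 2P + 283 gives 3P = 24, so P* = 8 and Q* = 299.
With the tax collected from buyers, demand (in seller-price terms) shifts: Qd = 307 − (P + 6).
New equilibrium: buyers pay 12, producers receive 6, Q = 295. (Wedge: Pb − Ps = 6.)
Burden on buyers: 4; on producers: 2. (They sum to 6.)
The less price-elastic side of the market bears the larger share of a per-unit tax.

Buyers bear 4 per month; producers bear 2 per month.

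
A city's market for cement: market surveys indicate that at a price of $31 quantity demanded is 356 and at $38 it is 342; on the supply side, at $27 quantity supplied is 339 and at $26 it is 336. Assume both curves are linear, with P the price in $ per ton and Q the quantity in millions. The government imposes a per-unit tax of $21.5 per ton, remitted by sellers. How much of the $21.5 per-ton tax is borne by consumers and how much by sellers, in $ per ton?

Consumers bear $12.9 per ton; sellers bear $8.6 per ton.

Demand slope: (342 − 356)/(38 − 31) = -2, so Qd = 418 − 2P.
Supply slope: (336 − 339)/(26 − 27) = 3, so Qs = 3P + 258.
Before the tax: set 418 − 2P = 3P + 258 → P* = $32, Q* = 354.
With the tax collected from sellers, supply shifts: Qs = 3(P − 21.5) + 258.
Solving gives Q = 328.2 with consumers paying $44.9 and sellers receiving $23.4 (the $21.5 wedge).
Burden on consumers: $12.9; on sellers: $8.6. (They sum to $21.5.)
The less price-elastic side of the market bears the larger share of a per-unit tax.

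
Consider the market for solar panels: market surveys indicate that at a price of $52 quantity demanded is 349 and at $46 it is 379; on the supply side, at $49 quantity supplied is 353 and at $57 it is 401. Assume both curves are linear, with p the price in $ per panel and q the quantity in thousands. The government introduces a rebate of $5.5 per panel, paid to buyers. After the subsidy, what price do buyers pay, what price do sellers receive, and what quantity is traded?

Buyers pay $47; sellers receive $52.5; quantity = 374.

Demand slope: (379 − 349)/(46 − 52) = -5, so qd = 609 − 5p.
Supply slope: (401 − 353)/(57 − 49) = 6, so qs = 6p + 59.
Before the subsidy: set 609 − 5p = 6p + 59 → p* = $50, q* = 359.
With a per-unit subsidy paid to buyers, each effectively pays p − 5.5, so demand becomes qd = 609 − 5(p − 5.5).
Solving gives q = 374 with buyers paying $47 and sellers receiving $52.5 (the $5.5 wedge).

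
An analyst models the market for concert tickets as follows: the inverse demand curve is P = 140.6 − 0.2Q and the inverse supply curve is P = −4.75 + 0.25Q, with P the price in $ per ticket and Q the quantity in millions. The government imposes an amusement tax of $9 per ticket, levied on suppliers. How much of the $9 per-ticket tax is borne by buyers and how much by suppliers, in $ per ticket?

Inverting to Q(P) form: Qd = 703 − 5P; Qs = 4P + 19.
Before the tax: set 703 − 5P = 4P + 19 → P* = $76, Q* = 323.
With the tax collected from suppliers, supply shifts: Qs = 4(P − 9) + 19.
Solving gives Q = 303 with buyers paying $80 and suppliers receiving $71 (the $9 wedge).
Burden on buyers: $4; on suppliers: $5. (They sum to $9.)
The less price-elastic side of the market bears the larger share of a per-unit tax.

Buyers bear $4 per ticket; suppliers bear $5 per ticket.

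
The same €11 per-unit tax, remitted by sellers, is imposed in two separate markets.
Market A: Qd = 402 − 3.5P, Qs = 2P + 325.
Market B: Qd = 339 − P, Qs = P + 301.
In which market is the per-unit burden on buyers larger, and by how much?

Market B, by €1.5.

Market A: pre-tax P* = €14, Q* = 353; post-tax Q = 339; per-unit burden on buyers = €4.
Market B: pre-tax P* = €19, Q* = 320; post-tax Q = 314.5; per-unit burden on buyers = €5.5.
Difference: €4 vs €5.5 → market B is larger by €1.5.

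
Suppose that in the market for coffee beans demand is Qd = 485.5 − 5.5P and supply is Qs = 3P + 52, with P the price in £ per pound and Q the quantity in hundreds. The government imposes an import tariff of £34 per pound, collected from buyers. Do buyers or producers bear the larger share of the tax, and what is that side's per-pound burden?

Without the tax, 485.5 − 5.5P = 3P + 52 gives 8.5P = 433.5, so P* = £51 and Q* = 205.
With the tax collected from buyers, demand (in seller-price terms) shifts: Qd = 485.5 − 5.5(P + 34).
Solving gives Q = 139 with buyers paying £63 and producers receiving £29 (the £34 wedge).
Per-pound burden: buyers £12, producers £22.
Producers take the larger share because supply is less price-elastic here (demand slope 5.5 vs supply slope 3).
The less price-elastic side of the market bears the larger share of a per-unit tax.

Producers bear the larger share: £22 per pound.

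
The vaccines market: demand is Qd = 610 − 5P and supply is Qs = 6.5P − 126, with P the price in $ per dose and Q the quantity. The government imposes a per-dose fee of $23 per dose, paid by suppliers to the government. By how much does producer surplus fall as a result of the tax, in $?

Producer surplus falls by $2575.

Without the tax, 610 − 5P = 6.5P − 126 gives 11.5P = 736, so P* = $64 and Q* = 290.
With the tax collected from suppliers, supply shifts: Qs = 6.5(P − 23) − 126.
New equilibrium: consumers pay $77, suppliers receive $54, Q = 225. (Wedge: Pb − Ps = 23.)
ΔPS is the trapezoid between Q = 225 and Q = 290 of height $10: ½ · (290 + 225) · 10 = $2575.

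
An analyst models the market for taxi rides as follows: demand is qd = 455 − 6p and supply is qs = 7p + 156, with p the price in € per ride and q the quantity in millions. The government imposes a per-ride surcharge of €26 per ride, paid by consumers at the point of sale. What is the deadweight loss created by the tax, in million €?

Deadweight loss = €1092 million.

Without the tax, 455 − 6p = 7p + 156 gives 13p = 299, so p* = €23 and q* = 317.
With the tax collected from consumers, demand (in seller-price terms) shifts: qd = 455 − 6(p + 26).
Solving gives q = 233 with consumers paying €37 and producers receiving €11 (the €26 wedge).
Quantity falls by |ΔQ| = |317 − 233| = 84.
DWL = ½ · t · |ΔQ| = ½ · 26 · 84 = €1092.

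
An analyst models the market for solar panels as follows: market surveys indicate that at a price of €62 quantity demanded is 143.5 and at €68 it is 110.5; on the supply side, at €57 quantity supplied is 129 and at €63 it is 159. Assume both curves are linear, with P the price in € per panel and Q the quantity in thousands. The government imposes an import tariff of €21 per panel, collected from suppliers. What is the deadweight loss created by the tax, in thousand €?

Deadweight loss = €577.5 thousand.

Demand slope: (110.5 − 143.5)/(68 − 62) = -5.5, so Qd = 484.5 − 5.5P.
Supply slope: (159 − 129)/(63 − 57) = 5, so Qs = 5P − 156.
Without the tax, 484.5 − 5.5P = 5P − 156 gives 10.5P = 640.5, so P* = €61 and Q* = 149.
With the tax collected from suppliers, supply shifts: Qs = 5(P − 21) − 156.
Solving gives Q = 94 with buyers paying €71 and suppliers receiving €50 (the €21 wedge).
Quantity falls by |ΔQ| = |149 − 94| = 55.
DWL = ½ · t · |ΔQ| = ½ · 21 · 55 = €577.5.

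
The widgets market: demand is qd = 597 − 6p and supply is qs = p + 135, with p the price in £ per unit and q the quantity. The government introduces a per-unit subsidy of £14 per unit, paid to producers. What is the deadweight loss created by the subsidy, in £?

Without the subsidy, 597 − 6p = p + 135 gives 7p = 462, so p* = £66 and q* = 201.
With a per-unit subsidy paid to producers, each receives p + 14 per unit sold, so supply becomes qs = (p + 14) + 135.
New equilibrium: buyers pay £64, producers receive £78, q = 213. (Wedge: pb − ps = −14.)
Quantity rises by |ΔQ| = |201 − 213| = 12.
DWL = ½ · t · |ΔQ| = ½ · 14 · 12 = £84.

Deadweight loss = £84.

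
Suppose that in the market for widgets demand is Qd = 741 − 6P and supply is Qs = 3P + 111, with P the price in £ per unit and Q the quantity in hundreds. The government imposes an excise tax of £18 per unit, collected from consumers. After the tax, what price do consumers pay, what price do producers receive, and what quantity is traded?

Consumers pay £76; producers receive £58; quantity = 285.

Before the tax: set 741 − 6P = 3P + 111 → P* = £70, Q* = 321.
With the tax collected from consumers, demand (in seller-price terms) shifts: Qd = 741 − 6(P + 18).
Solving gives Q = 285 with consumers paying £76 and producers receiving £58 (the £18 wedge).
The less price-elastic side of the market bears the larger share of a per-unit tax.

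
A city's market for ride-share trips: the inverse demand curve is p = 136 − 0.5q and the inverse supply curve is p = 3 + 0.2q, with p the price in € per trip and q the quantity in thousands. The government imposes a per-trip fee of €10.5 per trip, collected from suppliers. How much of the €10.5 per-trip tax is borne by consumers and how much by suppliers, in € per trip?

Inverting to q(p) form: qd = 272 − 2p; qs = 5p − 15.
Before the tax: set 272 − 2p = 5p − 15 → p* = €41, q* = 190.
With the tax collected from suppliers, supply shifts: qs = 5(p − 10.5) − 15.
New equilibrium: consumers pay €48.5, suppliers receive €38, q = 175. (Wedge: pb − ps = 10.5.)
Burden on consumers: €7.5; on suppliers: €3. (They sum to €10.5.)

Consumers bear €7.5 per trip; suppliers bear €3 per trip.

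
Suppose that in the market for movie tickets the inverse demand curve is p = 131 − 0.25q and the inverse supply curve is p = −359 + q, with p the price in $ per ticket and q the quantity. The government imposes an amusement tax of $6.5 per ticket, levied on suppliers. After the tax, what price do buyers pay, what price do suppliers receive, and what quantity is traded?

Buyers pay $34.3; suppliers receive $27.8; quantity = 386.8.

Rewrite in direct form: qd = 524 − 4p and qs = p + 359.
Without the tax, 524 − 4p = p + 359 gives 5p = 165, so p* = $33 and q* = 392.
With the tax collected from suppliers, supply shifts: qs = (p − 6.5) + 359.
Solving gives q = 386.8 with buyers paying $34.3 and suppliers receiving $27.8 (the $6.5 wedge).
The less price-elastic side of the market bears the larger share of a per-unit tax.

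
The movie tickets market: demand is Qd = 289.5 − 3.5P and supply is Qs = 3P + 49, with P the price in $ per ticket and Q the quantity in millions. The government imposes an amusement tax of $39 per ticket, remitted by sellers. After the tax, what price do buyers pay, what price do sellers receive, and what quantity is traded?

Before the tax: set 289.5 − 3.5P = 3P + 49 → P* = $37, Q* = 160.
With the tax collected from sellers, supply shifts: Qs = 3(P − 39) + 49.
New equilibrium: buyers pay $55, sellers receive $16, Q = 97. (Wedge: Pb − Ps = 39.)
The less price-elastic side of the market bears the larger share of a per-unit tax.

Buyers pay $55; sellers receive $16; quantity = 97.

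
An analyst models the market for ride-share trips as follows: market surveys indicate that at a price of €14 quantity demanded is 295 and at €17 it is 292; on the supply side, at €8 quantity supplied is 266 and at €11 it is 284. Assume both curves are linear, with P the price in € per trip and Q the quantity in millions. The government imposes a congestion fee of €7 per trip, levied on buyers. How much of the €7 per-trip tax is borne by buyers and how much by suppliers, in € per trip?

Buyers bear €6 per trip; suppliers bear €1 per trip.

Demand slope: (292 − 295)/(17 − 14) = -1, so Qd = 309 − P.
Supply slope: (284 − 266)/(11 − 8) = 6, so Qs = 6P + 218.
Without the tax, 309 − P = 6P + 218 gives 7P = 91, so P* = €13 and Q* = 296.
With the tax collected from buyers, demand (in seller-price terms) shifts: Qd = 309 − (P + 7).
New equilibrium: buyers pay €19, suppliers receive €12, Q = 290. (Wedge: Pb − Ps = 7.)
Burden on buyers: €6; on suppliers: €1. (They sum to €7.)
The less price-elastic side of the market bears the larger share of a per-unit tax.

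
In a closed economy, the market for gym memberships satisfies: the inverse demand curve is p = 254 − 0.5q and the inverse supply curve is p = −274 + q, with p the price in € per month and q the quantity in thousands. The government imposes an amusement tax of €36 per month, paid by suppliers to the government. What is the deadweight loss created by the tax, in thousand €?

Deadweight loss = €432 thousand.

Rewrite in direct form: qd = 508 − 2p and qs = p + 274.
Without the tax, 508 − 2p = p + 274 gives 3p = 234, so p* = €78 and q* = 352.
With the tax collected from suppliers, supply shifts: qs = (p − 36) + 274.
New equilibrium: buyers pay €90, suppliers receive €54, q = 328. (Wedge: pb − ps = 36.)
Quantity falls by |ΔQ| = |352 − 328| = 24.
DWL = ½ · t · |ΔQ| = ½ · 36 · 24 = €432.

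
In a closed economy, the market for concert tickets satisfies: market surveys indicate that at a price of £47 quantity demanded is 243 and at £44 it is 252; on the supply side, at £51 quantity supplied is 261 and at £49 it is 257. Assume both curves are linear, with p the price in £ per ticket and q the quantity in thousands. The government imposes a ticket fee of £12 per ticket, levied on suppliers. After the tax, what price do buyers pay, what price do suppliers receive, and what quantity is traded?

Demand slope: (252 − 243)/(44 − 47) = -3, so qd = 384 − 3p.
Supply slope: (257 − 261)/(49 − 51) = 2, so qs = 2p + 159.
Without the tax, 384 − 3p = 2p + 159 gives 5p = 225, so p* = £45 and q* = 249.
With the tax collected from suppliers, supply shifts: qs = 2(p − 12) + 159.
Solving gives q = 234.6 with buyers paying £49.8 and suppliers receiving £37.8 (the £12 wedge).

Buyers pay £49.8; suppliers receive £37.8; quantity = 234.6.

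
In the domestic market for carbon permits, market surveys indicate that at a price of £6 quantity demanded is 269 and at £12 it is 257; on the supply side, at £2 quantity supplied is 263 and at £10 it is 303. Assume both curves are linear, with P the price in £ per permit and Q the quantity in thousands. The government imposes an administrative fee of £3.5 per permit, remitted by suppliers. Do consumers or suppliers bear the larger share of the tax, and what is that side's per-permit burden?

Demand slope: (257 − 269)/(12 − 6) = -2, so Qd = 281 − 2P.
Supply slope: (303 − 263)/(10 − 2) = 5, so Qs = 5P + 253.
Without the tax, 281 − 2P = 5P + 253 gives 7P = 28, so P* = £4 and Q* = 273.
With the tax collected from suppliers, supply shifts: Qs = 5(P − 3.5) + 253.
Solving gives Q = 268 with consumers paying £6.5 and suppliers receiving £3 (the £3.5 wedge).
Per-permit burden: consumers £2.5, suppliers £1.
Consumers take the larger share because demand is less price-elastic here (demand slope 2 vs supply slope 5).

Consumers bear the larger share: £2.5 per permit.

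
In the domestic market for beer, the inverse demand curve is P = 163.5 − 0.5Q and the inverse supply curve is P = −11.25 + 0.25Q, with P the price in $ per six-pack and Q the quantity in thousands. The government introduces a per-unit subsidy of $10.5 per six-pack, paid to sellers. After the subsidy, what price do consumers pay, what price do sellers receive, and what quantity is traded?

Consumers pay $40; sellers receive $50.5; quantity = 247.

Rewrite in direct form: Qd = 327 − 2P and Qs = 4P + 45.
Before the subsidy: set 327 − 2P = 4P + 45 → P* = $47, Q* = 233.
With a per-unit subsidy paid to sellers, each receives P + 10.5 per unit sold, so supply becomes Qs = 4(P + 10.5) + 45.
New equilibrium: consumers pay $40, sellers receive $50.5, Q = 247. (Wedge: Pb − Ps = −10.5.)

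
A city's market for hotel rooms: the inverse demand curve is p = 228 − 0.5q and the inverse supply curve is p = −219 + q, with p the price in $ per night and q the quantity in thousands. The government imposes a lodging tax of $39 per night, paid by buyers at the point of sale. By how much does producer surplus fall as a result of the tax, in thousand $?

Producer surplus falls by $7410 thousand.

Rewrite in direct form: qd = 456 − 2p and qs = p + 219.
Before the tax: set 456 − 2p = p + 219 → p* = $79, q* = 298.
With the tax collected from buyers, demand (in seller-price terms) shifts: qd = 456 − 2(p + 39).
Solving gives q = 272 with buyers paying $92 and sellers receiving $53 (the $39 wedge).
ΔPS is the trapezoid between Q = 272 and Q = 298 of height $26: ½ · (298 + 272) · 26 = $7410.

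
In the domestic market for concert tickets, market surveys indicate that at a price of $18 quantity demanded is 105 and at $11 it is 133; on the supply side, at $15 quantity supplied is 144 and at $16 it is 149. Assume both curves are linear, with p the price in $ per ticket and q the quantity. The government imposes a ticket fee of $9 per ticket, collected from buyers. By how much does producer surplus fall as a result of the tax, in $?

Producer surplus falls by $476.

Demand slope: (133 − 105)/(11 − 18) = -4, so qd = 177 − 4p.
Supply slope: (149 − 144)/(16 − 15) = 5, so qs = 5p + 69.
Without the tax, 177 − 4p = 5p + 69 gives 9p = 108, so p* = $12 and q* = 129.
With the tax collected from buyers, demand (in seller-price terms) shifts: qd = 177 − 4(p + 9).
Solving gives q = 109 with buyers paying $17 and suppliers receiving $8 (the $9 wedge).
ΔPS is the trapezoid between Q = 109 and Q = 129 of height $4: ½ · (129 + 109) · 4 = $476.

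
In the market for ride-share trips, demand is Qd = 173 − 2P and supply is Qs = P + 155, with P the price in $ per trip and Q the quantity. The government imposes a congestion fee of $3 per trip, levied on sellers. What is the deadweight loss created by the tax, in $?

Deadweight loss = $3.

Before the tax: set 173 − 2P = P + 155 → P* = $6, Q* = 161.
With the tax collected from sellers, supply shifts: Qs = (P − 3) + 155.
Solving gives Q = 159 with consumers paying $7 and sellers receiving $4 (the $3 wedge).
Quantity falls by |ΔQ| = |161 − 159| = 2.
DWL = ½ · t · |ΔQ| = ½ · 3 · 2 = $3.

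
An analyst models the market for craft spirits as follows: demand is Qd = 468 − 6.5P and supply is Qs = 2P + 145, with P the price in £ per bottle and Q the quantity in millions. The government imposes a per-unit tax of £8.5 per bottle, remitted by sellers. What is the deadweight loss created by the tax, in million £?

Deadweight loss = £55.25 million.

Without the tax, 468 − 6.5P = 2P + 145 gives 8.5P = 323, so P* = £38 and Q* = 221.
With the tax collected from sellers, supply shifts: Qs = 2(P − 8.5) + 145.
New equilibrium: buyers pay £40, sellers receive £31.5, Q = 208. (Wedge: Pb − Ps = 8.5.)
Quantity falls by |ΔQ| = |221 − 208| = 13.
DWL = ½ · t · |ΔQ| = ½ · 8.5 · 13 = £55.25.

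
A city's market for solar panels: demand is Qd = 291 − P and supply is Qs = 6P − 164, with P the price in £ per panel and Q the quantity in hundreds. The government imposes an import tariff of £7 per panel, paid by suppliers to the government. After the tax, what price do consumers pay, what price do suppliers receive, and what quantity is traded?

Without the tax, 291 − P = 6P − 164 gives 7P = 455, so P* = £65 and Q* = 226.
With the tax collected from suppliers, supply shifts: Qs = 6(P − 7) − 164.
New equilibrium: consumers pay £71, suppliers receive £64, Q = 220. (Wedge: Pb − Ps = 7.)
The less price-elastic side of the market bears the larger share of a per-unit tax.

Consumers pay £71; suppliers receive £64; quantity = 220.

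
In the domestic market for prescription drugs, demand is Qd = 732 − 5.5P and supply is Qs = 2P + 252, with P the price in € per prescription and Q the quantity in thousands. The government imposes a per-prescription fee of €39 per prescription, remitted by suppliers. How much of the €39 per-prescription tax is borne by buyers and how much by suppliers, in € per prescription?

Without the tax, 732 − 5.5P = 2P + 252 gives 7.5P = 480, so P* = €64 and Q* = 380.
With the tax collected from suppliers, supply shifts: Qs = 2(P − 39) + 252.
New equilibrium: buyers pay €74.4, suppliers receive €35.4, Q = 322.8. (Wedge: Pb − Ps = 39.)
Burden on buyers: €10.4; on suppliers: €28.6. (They sum to €39.)

Buyers bear €10.4 per prescription; suppliers bear €28.6 per prescription.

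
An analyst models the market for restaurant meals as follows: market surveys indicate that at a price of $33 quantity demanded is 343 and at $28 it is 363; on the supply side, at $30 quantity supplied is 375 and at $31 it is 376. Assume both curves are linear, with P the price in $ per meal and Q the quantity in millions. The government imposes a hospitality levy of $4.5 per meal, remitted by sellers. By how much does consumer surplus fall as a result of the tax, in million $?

Consumer surplus falls by $332.28 million.

Demand slope: (363 − 343)/(28 − 33) = -4, so Qd = 475 − 4P.
Supply slope: (376 − 375)/(31 − 30) = 1, so Qs = P + 345.
Without the tax, 475 − 4P = P + 345 gives 5P = 130, so P* = $26 and Q* = 371.
With the tax collected from sellers, supply shifts: Qs = (P − 4.5) + 345.
New equilibrium: consumers pay $26.9, sellers receive $22.4, Q = 367.4. (Wedge: Pb − Ps = 4.5.)
ΔCS is the trapezoid between Q = 367.4 and Q = 371 of height $0.9: ½ · (371 + 367.4) · 0.9 = $332.28.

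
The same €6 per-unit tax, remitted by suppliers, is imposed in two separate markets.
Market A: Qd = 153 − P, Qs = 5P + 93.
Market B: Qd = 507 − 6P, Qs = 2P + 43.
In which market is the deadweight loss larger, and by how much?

Market A: pre-tax P* = €10, Q* = 143; post-tax Q = 138; deadweight loss = €15.
Market B: pre-tax P* = €58, Q* = 159; post-tax Q = 150; deadweight loss = €27.
Difference: €15 vs €27 → market B is larger by €12.

Market B, by €12.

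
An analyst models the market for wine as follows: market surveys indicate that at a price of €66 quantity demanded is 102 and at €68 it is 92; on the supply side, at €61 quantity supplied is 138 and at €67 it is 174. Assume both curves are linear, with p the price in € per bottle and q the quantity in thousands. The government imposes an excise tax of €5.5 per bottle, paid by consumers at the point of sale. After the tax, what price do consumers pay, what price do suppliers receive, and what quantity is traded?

Consumers pay €63; suppliers receive €57.5; quantity = 117.

Demand slope: (92 − 102)/(68 − 66) = -5, so qd = 432 − 5p.
Supply slope: (174 − 138)/(67 − 61) = 6, so qs = 6p − 228.
Without the tax, 432 − 5p = 6p − 228 gives 11p = 660, so p* = €60 and q* = 132.
With the tax collected from consumers, demand (in seller-price terms) shifts: qd = 432 − 5(p + 5.5).
New equilibrium: consumers pay €63, suppliers receive €57.5, q = 117. (Wedge: pb − ps = 5.5.)
The less price-elastic side of the market bears the larger share of a per-unit tax.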